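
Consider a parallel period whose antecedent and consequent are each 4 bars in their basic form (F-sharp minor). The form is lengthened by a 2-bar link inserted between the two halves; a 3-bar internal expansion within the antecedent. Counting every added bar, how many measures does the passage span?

Basic parallel period: 4 + 4 = 8 bars.
8 (basic form) + 2 (link) + 3 (internal expansion) = 13.

13 measures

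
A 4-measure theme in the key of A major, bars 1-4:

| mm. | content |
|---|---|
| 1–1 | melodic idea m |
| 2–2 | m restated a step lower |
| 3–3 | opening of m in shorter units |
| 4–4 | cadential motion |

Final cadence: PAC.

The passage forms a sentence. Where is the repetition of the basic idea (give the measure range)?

measures 2–2

The presentation of a sentence is the basic idea (bar 1) plus its repetition (measure 2); the repetition of the basic idea is therefore measure 2.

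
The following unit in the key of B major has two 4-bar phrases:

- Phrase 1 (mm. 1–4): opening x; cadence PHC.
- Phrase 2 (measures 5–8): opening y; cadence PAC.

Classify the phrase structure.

contrasting period

Phrase 1 ends with a Phrygian half cadence (weaker) and phrase 2 with a perfect authentic cadence (stronger): antecedent + consequent = a period.
The two phrases open with different material (x / y), so the period is contrasting.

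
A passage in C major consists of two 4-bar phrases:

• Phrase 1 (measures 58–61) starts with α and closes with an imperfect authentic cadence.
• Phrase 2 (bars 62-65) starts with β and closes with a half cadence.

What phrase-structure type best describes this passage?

The second phrase closes with a half cadence, which is not stronger than the first phrase's imperfect authentic cadence; without a weak→strong cadential pair there is no antecedent–consequent relationship, so this is a phrase group rather than a period.

phrase group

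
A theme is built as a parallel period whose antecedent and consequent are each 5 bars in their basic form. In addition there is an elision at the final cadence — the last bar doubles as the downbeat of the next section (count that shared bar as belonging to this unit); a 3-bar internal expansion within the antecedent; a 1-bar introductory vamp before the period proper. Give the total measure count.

14 measures

Basic parallel period: 5 + 5 = 10 bars.
10 (basic form) + 3 (internal expansion) + 1 (introduction) = 14.
The elision shares a bar with the next section but does not change this unit's count.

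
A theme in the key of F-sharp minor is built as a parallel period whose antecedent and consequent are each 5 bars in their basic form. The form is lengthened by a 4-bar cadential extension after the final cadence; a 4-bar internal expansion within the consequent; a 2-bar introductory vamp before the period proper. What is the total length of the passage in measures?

Basic parallel period: 5 + 5 = 10 bars.
10 (basic form) + 4 (cadential extension) + 4 (internal expansion) + 2 (introduction) = 20.

20 measures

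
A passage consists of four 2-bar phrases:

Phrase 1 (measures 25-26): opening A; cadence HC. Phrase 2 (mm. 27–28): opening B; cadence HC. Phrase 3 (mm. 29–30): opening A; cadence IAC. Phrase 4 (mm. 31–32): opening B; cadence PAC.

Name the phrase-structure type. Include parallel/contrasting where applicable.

parallel double period

Four phrases in two halves: the first half (mm. 25–28) ends with a half cadence, the second (mm. 29–32) with a perfect authentic cadence — a large antecedent–consequent pair, i.e. a double period.
Phrase 3 begins with the same material as phrase 1, making it parallel.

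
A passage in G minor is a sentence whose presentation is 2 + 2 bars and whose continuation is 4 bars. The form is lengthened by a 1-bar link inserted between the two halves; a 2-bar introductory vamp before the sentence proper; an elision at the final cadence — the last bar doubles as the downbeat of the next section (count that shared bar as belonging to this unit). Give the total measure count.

Basic sentence: 2 + 2 + 4 = 8 bars.
8 (basic form) + 1 (link) + 2 (introduction) = 11.
The elision shares a bar with the next section but does not change this unit's count.

11 measures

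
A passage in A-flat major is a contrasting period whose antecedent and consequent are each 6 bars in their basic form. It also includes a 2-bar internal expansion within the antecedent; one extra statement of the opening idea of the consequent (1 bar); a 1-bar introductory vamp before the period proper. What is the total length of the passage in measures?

16 measures

Basic contrasting period: 6 + 6 = 12 bars.
12 (basic form) + 2 (internal expansion) + 1 (extra statement) + 1 (introduction) = 16.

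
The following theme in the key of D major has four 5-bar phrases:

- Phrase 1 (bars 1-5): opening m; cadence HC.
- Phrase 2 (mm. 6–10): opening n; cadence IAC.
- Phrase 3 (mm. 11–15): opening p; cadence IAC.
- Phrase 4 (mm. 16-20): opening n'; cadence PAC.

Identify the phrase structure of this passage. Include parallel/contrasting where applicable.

Four phrases in two halves: the first half (mm. 1–10) ends with an imperfect authentic cadence, the second (mm. 11–20) with a perfect authentic cadence — a large antecedent–consequent pair, i.e. a double period.
Phrase 3 begins with different material from phrase 1, making it contrasting.

contrasting double period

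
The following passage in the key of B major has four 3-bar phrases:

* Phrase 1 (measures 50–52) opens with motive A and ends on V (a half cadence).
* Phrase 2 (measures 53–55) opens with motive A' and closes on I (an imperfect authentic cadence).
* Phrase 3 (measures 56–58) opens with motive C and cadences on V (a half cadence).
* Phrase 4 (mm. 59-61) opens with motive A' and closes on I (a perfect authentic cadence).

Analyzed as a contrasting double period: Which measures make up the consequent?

measures 56–61

In a double period the four phrases pair into a large antecedent (phrases 1–2, ending imperfect authentic cadence) and a large consequent (phrases 3–4, ending perfect authentic cadence). The consequent spans bars 56-61.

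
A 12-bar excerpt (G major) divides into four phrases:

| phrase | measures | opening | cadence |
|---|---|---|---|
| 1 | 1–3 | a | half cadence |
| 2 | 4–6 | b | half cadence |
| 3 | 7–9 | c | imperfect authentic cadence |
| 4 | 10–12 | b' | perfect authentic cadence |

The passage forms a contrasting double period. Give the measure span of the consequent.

In a double period the first pair of phrases (ending half cadence) is the large antecedent and the second pair (ending perfect authentic cadence) is the large consequent; the consequent is measures 7–12.

measures 7–12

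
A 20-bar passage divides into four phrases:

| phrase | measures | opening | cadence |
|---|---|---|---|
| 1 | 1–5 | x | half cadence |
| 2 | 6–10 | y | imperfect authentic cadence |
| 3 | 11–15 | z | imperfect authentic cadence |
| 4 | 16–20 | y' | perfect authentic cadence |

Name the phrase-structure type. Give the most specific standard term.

contrasting double period

Four phrases in two halves: the first half (mm. 1–10) ends with an imperfect authentic cadence, the second (measures 11-20) with a perfect authentic cadence — a large antecedent–consequent pair, i.e. a double period.
Phrase 3 begins with different material from phrase 1, making it contrasting.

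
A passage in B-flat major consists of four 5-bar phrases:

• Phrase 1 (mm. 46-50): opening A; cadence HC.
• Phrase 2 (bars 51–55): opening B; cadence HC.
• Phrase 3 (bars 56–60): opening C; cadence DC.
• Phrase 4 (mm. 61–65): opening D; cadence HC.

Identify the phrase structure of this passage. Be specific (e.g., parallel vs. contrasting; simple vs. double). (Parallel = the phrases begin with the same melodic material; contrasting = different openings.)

Phrase 4 ends with a half cadence, no stronger than phrase 2's half cadence, so the four phrases do not form a double period; nor do phrases 3–4 duplicate 1–2, so it is not a repeated period. With no phrase reaching a conclusive cadence, the passage is a phrase group.

phrase group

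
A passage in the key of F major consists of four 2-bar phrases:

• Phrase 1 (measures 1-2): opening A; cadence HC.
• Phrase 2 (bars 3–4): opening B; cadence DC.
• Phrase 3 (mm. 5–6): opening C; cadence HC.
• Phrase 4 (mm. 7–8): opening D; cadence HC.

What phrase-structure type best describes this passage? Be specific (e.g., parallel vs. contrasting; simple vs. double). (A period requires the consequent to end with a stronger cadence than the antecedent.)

Phrase 4 ends with a half cadence, no stronger than phrase 2's deceptive cadence, so the four phrases do not form a double period; nor do phrases 3–4 duplicate 1–2, so it is not a repeated period. With no phrase reaching a conclusive cadence, the passage is a phrase group.

phrase group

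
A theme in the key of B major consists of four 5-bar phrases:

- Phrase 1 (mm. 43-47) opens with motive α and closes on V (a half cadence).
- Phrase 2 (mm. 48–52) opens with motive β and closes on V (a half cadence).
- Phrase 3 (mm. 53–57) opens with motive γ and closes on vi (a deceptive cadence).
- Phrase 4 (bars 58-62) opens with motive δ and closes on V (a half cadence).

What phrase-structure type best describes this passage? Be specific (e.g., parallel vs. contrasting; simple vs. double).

Phrase 4 ends with a half cadence, no stronger than phrase 2's half cadence, so the four phrases do not form a double period; nor do phrases 3–4 duplicate 1–2, so it is not a repeated period. With no phrase reaching a conclusive cadence, the passage is a phrase group.

phrase group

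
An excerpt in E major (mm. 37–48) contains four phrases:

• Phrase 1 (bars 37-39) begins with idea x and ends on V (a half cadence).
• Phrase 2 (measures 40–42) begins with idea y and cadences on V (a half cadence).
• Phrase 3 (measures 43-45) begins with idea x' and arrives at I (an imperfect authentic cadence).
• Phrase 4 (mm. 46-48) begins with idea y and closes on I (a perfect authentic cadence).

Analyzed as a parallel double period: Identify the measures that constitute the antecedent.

In a double period the four phrases pair into a large antecedent (phrases 1–2, ending half cadence) and a large consequent (phrases 3–4, ending perfect authentic cadence). The antecedent spans mm. 37–42.

measures 37–42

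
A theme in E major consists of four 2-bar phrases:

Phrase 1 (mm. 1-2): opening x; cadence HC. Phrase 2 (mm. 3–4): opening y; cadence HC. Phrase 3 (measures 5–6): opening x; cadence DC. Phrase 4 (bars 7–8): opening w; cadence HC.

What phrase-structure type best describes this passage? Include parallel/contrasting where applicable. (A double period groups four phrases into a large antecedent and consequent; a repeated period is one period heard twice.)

phrase group

Phrase 4 ends with a half cadence, no stronger than phrase 2's half cadence, so the four phrases do not form a double period; nor do phrases 3–4 duplicate 1–2, so it is not a repeated period. With no phrase reaching a conclusive cadence, the passage is a phrase group.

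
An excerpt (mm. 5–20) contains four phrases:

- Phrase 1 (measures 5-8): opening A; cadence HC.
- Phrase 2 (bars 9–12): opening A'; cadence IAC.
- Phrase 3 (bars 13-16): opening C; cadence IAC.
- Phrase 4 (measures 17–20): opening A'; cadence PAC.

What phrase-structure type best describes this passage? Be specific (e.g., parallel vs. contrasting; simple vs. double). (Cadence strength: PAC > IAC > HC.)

Four phrases in two halves: the first half (mm. 5–12) ends with an imperfect authentic cadence, the second (measures 13–20) with a perfect authentic cadence — a large antecedent–consequent pair, i.e. a double period.
Phrase 3 begins with different material from phrase 1, making it contrasting.

contrasting double period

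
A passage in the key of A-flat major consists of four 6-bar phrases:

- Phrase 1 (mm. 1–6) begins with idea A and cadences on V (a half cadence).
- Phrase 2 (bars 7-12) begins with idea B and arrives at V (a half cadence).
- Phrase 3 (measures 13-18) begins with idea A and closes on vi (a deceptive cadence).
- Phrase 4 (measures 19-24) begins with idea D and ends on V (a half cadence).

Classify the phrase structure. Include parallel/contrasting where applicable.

Phrase 4 ends with a half cadence, no stronger than phrase 2's half cadence, so the four phrases do not form a double period; nor do phrases 3–4 duplicate 1–2, so it is not a repeated period. With no phrase reaching a conclusive cadence, the passage is a phrase group.

phrase group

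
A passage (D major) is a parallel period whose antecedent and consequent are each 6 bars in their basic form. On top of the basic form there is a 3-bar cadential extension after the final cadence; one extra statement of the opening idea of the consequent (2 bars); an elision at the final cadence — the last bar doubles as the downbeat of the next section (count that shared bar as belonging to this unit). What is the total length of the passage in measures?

17 measures

Basic parallel period: 6 + 6 = 12 bars.
12 (basic form) + 3 (cadential extension) + 2 (extra statement) = 17.
The elision shares a bar with the next section but does not change this unit's count.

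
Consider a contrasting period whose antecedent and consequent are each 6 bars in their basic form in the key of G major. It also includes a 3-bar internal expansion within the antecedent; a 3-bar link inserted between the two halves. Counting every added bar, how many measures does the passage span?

18 measures

Basic contrasting period: 6 + 6 = 12 bars.
12 (basic form) + 3 (internal expansion) + 3 (link) = 18.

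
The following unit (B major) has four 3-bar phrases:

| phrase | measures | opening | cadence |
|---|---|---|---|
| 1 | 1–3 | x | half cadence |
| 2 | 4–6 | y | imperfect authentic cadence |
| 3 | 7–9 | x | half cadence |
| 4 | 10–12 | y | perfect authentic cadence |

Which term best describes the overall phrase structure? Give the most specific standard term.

parallel double period

Four phrases in two halves: the first half (measures 1–6) ends with an imperfect authentic cadence, the second (mm. 7–12) with a perfect authentic cadence — a large antecedent–consequent pair, i.e. a double period.
Phrase 3 begins with the same material as phrase 1, making it parallel.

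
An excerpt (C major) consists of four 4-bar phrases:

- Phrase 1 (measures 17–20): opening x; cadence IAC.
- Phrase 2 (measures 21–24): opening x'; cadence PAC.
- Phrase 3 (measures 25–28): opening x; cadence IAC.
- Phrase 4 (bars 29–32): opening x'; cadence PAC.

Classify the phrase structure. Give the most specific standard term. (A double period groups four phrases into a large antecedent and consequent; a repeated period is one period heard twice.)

The cadence pattern IAC–PAC–IAC–PAC is weak–strong twice, and phrases 3–4 restate phrases 1–2: a period heard twice, not a double period (which would end weakly at phrase 2).

repeated period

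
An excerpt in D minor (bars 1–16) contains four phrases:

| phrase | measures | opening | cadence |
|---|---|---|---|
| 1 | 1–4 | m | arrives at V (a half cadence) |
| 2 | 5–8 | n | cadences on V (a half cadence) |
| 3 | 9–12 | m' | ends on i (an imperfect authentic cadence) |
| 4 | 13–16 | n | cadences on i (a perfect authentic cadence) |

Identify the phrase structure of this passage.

Four phrases in two halves: the first half (measures 1-8) ends with a half cadence, the second (mm. 9–16) with a perfect authentic cadence — a large antecedent–consequent pair, i.e. a double period.
Phrase 3 begins with the same material as phrase 1, making it parallel.

parallel double period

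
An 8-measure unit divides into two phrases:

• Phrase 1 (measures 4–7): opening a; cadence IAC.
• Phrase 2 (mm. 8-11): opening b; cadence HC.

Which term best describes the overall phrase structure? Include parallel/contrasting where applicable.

phrase group

The second phrase closes with a half cadence, which is not stronger than the first phrase's imperfect authentic cadence; without a weak→strong cadential pair there is no antecedent–consequent relationship, so this is a phrase group rather than a period.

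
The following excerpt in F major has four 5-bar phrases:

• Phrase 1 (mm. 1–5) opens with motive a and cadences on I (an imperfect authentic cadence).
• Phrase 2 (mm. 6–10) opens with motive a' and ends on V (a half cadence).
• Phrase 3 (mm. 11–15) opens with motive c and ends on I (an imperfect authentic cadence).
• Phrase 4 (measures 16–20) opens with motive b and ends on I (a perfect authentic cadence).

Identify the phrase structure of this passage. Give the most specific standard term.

Four phrases in two halves: the first half (bars 1-10) ends with a half cadence, the second (measures 11–20) with a perfect authentic cadence — a large antecedent–consequent pair, i.e. a double period.
Phrase 3 begins with different material from phrase 1, making it contrasting.

contrasting double period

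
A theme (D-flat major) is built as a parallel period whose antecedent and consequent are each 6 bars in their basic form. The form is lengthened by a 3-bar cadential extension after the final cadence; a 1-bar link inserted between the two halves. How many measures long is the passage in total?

16 measures

Basic parallel period: 6 + 6 = 12 bars.
12 (basic form) + 3 (cadential extension) + 1 (link) = 16.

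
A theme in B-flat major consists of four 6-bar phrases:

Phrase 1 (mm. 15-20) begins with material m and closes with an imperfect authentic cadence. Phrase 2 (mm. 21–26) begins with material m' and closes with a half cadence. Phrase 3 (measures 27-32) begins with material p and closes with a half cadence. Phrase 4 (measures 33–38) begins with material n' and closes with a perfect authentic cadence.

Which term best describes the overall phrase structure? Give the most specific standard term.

contrasting double period

Four phrases in two halves: the first half (measures 15–26) ends with a half cadence, the second (bars 27–38) with a perfect authentic cadence — a large antecedent–consequent pair, i.e. a double period.
Phrase 3 begins with different material from phrase 1, making it contrasting.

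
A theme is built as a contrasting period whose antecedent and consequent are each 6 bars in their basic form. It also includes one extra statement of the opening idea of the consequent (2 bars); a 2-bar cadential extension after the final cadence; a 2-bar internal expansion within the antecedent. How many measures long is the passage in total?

Basic contrasting period: 6 + 6 = 12 bars.
12 (basic form) + 2 (extra statement) + 2 (cadential extension) + 2 (internal expansion) = 18.

18 measures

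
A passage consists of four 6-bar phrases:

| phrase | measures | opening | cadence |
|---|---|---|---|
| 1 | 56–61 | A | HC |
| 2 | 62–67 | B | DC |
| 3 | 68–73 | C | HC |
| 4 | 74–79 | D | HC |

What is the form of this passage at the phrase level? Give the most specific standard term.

phrase group

Phrase 4 ends with a half cadence, no stronger than phrase 2's deceptive cadence, so the four phrases do not form a double period; nor do phrases 3–4 duplicate 1–2, so it is not a repeated period. With no phrase reaching a conclusive cadence, the passage is a phrase group.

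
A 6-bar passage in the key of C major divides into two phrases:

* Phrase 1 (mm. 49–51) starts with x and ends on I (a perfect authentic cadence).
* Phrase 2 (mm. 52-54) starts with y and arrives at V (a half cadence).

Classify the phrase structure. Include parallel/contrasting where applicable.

The second phrase closes with a half cadence, which is not stronger than the first phrase's perfect authentic cadence; without a weak→strong cadential pair there is no antecedent–consequent relationship, so this is a phrase group rather than a period.

phrase group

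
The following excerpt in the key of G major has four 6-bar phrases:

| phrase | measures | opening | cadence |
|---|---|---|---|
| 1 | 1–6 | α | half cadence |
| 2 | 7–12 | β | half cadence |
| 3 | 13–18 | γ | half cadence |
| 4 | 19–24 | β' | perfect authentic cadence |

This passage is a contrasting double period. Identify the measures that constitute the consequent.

measures 13–24

In a double period the four phrases pair into a large antecedent (phrases 1–2, ending half cadence) and a large consequent (phrases 3–4, ending perfect authentic cadence). The consequent spans mm. 13–24.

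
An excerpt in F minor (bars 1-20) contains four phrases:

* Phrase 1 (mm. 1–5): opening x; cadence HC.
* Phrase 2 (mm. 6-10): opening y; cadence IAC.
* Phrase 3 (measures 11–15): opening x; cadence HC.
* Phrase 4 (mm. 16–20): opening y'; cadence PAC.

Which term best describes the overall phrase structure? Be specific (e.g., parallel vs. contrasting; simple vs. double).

parallel double period

Four phrases in two halves: the first half (mm. 1–10) ends with an imperfect authentic cadence, the second (mm. 11–20) with a perfect authentic cadence — a large antecedent–consequent pair, i.e. a double period.
Phrase 3 begins with the same material as phrase 1, making it parallel.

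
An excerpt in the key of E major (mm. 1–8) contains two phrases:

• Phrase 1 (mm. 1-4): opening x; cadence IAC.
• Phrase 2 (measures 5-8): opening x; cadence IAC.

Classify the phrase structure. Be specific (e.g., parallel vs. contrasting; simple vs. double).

Both phrases have the same opening (x) and the same cadence (imperfect authentic cadence): the second is a restatement, not a consequent, so this is a repeated phrase rather than a period.

repeated phrase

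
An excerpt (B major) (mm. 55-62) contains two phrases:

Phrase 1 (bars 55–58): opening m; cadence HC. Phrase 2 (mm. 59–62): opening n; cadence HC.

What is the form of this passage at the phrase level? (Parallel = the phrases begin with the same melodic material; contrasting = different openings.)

phrase group

The second phrase closes with a half cadence, which is not stronger than the first phrase's half cadence; without a weak→strong cadential pair there is no antecedent–consequent relationship, so this is a phrase group rather than a period.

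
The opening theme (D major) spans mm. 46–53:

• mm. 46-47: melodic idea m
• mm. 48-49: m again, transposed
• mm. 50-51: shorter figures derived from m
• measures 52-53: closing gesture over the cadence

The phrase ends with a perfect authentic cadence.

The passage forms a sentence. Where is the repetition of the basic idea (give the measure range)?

The presentation of a sentence is the basic idea (mm. 46-47) plus its repetition (bars 48-49); the repetition of the basic idea is therefore bars 48-49.

measures 48–49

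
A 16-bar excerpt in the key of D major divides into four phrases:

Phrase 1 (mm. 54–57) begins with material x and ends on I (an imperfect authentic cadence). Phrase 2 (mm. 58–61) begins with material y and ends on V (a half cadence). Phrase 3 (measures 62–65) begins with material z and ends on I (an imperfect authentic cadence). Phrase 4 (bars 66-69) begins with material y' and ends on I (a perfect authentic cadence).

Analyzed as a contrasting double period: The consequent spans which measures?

In a double period the four phrases pair into a large antecedent (phrases 1–2, ending half cadence) and a large consequent (phrases 3–4, ending perfect authentic cadence). The consequent spans mm. 62–69.

measures 62–69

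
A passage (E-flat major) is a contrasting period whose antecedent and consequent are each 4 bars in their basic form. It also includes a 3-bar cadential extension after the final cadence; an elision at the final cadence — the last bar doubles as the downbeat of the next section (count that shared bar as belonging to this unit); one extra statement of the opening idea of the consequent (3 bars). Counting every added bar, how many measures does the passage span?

Basic contrasting period: 4 + 4 = 8 bars.
8 (basic form) + 3 (cadential extension) + 3 (extra statement) = 14.
The elision shares a bar with the next section but does not change this unit's count.

14 measures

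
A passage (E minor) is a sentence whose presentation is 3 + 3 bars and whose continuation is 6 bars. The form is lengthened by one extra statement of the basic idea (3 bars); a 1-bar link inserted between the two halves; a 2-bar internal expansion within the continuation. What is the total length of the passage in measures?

Basic sentence: 3 + 3 + 6 = 12 bars.
12 (basic form) + 3 (extra statement) + 1 (link) + 2 (internal expansion) = 18.

18 measures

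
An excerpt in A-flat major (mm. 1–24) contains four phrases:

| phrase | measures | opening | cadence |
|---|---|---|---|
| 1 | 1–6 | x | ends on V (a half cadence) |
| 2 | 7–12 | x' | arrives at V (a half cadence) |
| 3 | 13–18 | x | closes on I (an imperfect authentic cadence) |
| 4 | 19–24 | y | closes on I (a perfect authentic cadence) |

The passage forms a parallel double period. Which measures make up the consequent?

measures 13–24

In a double period the first pair of phrases (ending half cadence) is the large antecedent and the second pair (ending perfect authentic cadence) is the large consequent; the consequent is measures 13–24.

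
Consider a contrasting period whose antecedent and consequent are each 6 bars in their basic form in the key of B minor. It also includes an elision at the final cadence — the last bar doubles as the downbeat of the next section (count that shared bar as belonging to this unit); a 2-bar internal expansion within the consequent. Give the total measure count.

Basic contrasting period: 6 + 6 = 12 bars.
12 (basic form) + 2 (internal expansion) = 14.
The elision shares a bar with the next section but does not change this unit's count.

14 measures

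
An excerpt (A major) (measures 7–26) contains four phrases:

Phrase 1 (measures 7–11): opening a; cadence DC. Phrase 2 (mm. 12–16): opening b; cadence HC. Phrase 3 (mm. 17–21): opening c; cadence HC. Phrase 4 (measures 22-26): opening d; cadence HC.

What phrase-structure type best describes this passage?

Phrase 4 ends with a half cadence, no stronger than phrase 2's half cadence, so the four phrases do not form a double period; nor do phrases 3–4 duplicate 1–2, so it is not a repeated period. With no phrase reaching a conclusive cadence, the passage is a phrase group.

phrase group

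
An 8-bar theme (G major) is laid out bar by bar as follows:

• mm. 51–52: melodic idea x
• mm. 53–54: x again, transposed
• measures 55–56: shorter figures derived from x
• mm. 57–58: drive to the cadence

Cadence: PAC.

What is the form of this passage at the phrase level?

Basic idea (mm. 51–52) + its repetition (bars 53–54) form the presentation; fragmentation and cadence (measures 55-58) form the continuation — the 8-bar whole is a sentence.

sentence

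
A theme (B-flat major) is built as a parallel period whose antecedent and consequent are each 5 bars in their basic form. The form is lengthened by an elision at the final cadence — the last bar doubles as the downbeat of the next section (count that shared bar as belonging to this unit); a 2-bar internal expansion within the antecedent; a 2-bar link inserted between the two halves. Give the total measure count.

14 measures

Basic parallel period: 5 + 5 = 10 bars.
10 (basic form) + 2 (internal expansion) + 2 (link) = 14.
The elision shares a bar with the next section but does not change this unit's count.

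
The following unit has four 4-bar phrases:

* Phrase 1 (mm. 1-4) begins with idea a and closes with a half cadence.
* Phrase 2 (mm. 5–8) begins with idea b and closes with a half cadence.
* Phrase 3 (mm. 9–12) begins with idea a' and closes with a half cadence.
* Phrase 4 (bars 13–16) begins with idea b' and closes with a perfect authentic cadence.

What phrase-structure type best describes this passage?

parallel double period

Four phrases in two halves: the first half (mm. 1-8) ends with a half cadence, the second (measures 9-16) with a perfect authentic cadence — a large antecedent–consequent pair, i.e. a double period.
Phrase 3 begins with the same material as phrase 1, making it parallel.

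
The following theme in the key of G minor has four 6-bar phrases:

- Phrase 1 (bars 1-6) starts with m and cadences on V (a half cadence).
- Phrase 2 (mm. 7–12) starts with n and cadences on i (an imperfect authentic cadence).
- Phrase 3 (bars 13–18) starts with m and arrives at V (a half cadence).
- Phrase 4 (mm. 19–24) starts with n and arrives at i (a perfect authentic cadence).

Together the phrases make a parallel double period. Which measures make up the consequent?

measures 13–24

In a double period the first pair of phrases (ending imperfect authentic cadence) is the large antecedent and the second pair (ending perfect authentic cadence) is the large consequent; the consequent is measures 13–24.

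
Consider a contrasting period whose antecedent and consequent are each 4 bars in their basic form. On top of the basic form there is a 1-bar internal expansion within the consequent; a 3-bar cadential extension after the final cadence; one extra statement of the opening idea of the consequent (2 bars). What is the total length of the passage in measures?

14 measures

Basic contrasting period: 4 + 4 = 8 bars.
8 (basic form) + 1 (internal expansion) + 3 (cadential extension) + 2 (extra statement) = 14.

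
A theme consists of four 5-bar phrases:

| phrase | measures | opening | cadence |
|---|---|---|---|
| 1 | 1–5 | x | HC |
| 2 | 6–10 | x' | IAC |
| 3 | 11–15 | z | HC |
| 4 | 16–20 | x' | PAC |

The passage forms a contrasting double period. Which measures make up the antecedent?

In a double period the first pair of phrases (ending imperfect authentic cadence) is the large antecedent and the second pair (ending perfect authentic cadence) is the large consequent; the antecedent is measures 1–10.

measures 1–10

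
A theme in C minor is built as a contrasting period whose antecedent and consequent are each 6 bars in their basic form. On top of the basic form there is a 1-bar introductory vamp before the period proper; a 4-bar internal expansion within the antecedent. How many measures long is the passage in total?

Basic contrasting period: 6 + 6 = 12 bars.
12 (basic form) + 1 (introduction) + 4 (internal expansion) = 17.

17 measures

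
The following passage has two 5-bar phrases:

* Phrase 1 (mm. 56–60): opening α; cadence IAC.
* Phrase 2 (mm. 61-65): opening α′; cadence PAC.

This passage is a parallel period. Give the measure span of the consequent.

The antecedent is the phrase ending with the weaker cadence (imperfect authentic cadence, phrase 1) and the consequent the one ending more conclusively (perfect authentic cadence, phrase 2); the consequent is bars 61-65.

measures 61–65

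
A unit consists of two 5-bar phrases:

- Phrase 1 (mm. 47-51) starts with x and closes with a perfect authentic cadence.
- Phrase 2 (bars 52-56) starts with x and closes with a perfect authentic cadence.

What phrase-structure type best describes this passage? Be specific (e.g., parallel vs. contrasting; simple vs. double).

Both phrases have the same opening (x) and the same cadence (perfect authentic cadence): the second is a restatement, not a consequent, so this is a repeated phrase rather than a period.

repeated phrase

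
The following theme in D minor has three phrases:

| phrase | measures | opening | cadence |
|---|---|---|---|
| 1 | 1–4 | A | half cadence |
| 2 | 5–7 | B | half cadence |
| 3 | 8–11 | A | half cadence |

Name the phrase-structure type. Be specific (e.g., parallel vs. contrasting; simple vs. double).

The final phrase closes with a half cadence, which is not stronger than the preceding half cadence; the 3 phrases lack an overall antecedent–consequent design and so form a phrase group.

phrase group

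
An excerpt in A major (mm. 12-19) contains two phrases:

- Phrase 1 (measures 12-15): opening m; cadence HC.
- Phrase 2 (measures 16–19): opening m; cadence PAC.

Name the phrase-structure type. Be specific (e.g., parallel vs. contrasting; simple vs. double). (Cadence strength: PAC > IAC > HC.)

Phrase 1 ends with a half cadence (weaker) and phrase 2 with a perfect authentic cadence (stronger): antecedent + consequent = a period.
The two phrases open with the same material (m / m), so the period is parallel.

parallel period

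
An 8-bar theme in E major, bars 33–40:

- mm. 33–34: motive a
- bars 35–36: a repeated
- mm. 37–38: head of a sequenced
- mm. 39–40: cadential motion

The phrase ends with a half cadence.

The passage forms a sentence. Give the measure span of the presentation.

The presentation of a sentence is the basic idea (measures 33–34) plus its repetition (measures 35–36); the presentation is therefore measures 33-36.

measures 33–36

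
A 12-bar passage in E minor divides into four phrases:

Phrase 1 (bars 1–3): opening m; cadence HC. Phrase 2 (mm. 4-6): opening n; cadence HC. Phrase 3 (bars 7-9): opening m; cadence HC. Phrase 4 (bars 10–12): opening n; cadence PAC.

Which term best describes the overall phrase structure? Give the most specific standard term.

Four phrases in two halves: the first half (mm. 1–6) ends with a half cadence, the second (mm. 7-12) with a perfect authentic cadence — a large antecedent–consequent pair, i.e. a double period.
Phrase 3 begins with the same material as phrase 1, making it parallel.

parallel double period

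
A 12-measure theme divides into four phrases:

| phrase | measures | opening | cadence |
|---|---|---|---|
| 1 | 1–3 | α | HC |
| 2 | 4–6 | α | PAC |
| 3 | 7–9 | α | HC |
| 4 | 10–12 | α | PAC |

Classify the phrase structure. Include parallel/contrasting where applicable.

The cadence pattern HC–PAC–HC–PAC is weak–strong twice, and phrases 3–4 restate phrases 1–2: a period heard twice, not a double period (which would end weakly at phrase 2).

repeated period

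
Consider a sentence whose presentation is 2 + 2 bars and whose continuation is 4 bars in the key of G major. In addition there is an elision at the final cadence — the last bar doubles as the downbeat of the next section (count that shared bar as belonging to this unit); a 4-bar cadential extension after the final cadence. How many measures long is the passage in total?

12 measures

Basic sentence: 2 + 2 + 4 = 8 bars.
8 (basic form) + 4 (cadential extension) = 12.
The elision shares a bar with the next section but does not change this unit's count.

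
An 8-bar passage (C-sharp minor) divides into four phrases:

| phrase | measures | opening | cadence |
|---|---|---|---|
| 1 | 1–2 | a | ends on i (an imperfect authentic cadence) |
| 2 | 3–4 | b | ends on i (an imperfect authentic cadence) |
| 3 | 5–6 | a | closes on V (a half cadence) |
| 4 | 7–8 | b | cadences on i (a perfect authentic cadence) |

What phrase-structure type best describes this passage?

parallel double period

Four phrases in two halves: the first half (bars 1–4) ends with an imperfect authentic cadence, the second (measures 5–8) with a perfect authentic cadence — a large antecedent–consequent pair, i.e. a double period.
Phrase 3 begins with the same material as phrase 1, making it parallel.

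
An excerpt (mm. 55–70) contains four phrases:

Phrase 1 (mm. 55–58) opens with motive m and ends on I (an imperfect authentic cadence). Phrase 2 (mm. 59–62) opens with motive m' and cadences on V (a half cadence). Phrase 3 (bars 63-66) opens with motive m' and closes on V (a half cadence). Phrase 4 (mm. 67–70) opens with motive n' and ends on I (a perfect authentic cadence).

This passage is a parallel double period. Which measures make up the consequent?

In a double period the four phrases pair into a large antecedent (phrases 1–2, ending half cadence) and a large consequent (phrases 3–4, ending perfect authentic cadence). The consequent spans mm. 63–70.

measures 63–70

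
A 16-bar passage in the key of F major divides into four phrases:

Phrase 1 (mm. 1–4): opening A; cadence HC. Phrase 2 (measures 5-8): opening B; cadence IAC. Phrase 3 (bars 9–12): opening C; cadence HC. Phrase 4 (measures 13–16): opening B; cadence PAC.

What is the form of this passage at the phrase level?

Four phrases in two halves: the first half (measures 1–8) ends with an imperfect authentic cadence, the second (mm. 9–16) with a perfect authentic cadence — a large antecedent–consequent pair, i.e. a double period.
Phrase 3 begins with different material from phrase 1, making it contrasting.

contrasting double period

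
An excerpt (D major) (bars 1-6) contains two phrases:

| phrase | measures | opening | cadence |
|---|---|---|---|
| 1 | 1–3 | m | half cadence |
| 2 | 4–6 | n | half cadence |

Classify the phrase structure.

The second phrase closes with a half cadence, which is not stronger than the first phrase's half cadence; without a weak→strong cadential pair there is no antecedent–consequent relationship, so this is a phrase group rather than a period.

phrase group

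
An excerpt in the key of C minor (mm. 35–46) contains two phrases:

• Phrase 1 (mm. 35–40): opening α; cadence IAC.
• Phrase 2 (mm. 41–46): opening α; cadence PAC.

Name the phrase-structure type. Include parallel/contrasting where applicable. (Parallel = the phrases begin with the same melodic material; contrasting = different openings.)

parallel period

Phrase 1 ends with an imperfect authentic cadence (weaker) and phrase 2 with a perfect authentic cadence (stronger): antecedent + consequent = a period.
The two phrases open with the same material (α / α), so the period is parallel.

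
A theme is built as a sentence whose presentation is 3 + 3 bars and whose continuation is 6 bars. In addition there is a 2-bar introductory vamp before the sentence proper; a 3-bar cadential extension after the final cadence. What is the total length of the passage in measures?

Basic sentence: 3 + 3 + 6 = 12 bars.
12 (basic form) + 2 (introduction) + 3 (cadential extension) = 17.

17 measures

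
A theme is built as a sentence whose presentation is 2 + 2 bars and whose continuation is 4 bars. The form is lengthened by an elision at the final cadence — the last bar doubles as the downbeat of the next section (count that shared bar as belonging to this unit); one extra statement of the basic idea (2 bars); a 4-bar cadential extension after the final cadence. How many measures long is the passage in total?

Basic sentence: 2 + 2 + 4 = 8 bars.
8 (basic form) + 2 (extra statement) + 4 (cadential extension) = 14.
The elision shares a bar with the next section but does not change this unit's count.

14 measures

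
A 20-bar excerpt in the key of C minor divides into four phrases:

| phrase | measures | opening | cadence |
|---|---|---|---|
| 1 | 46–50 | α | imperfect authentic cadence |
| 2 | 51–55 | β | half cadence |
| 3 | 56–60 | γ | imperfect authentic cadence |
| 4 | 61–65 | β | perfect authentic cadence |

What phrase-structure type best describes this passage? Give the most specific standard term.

Four phrases in two halves: the first half (measures 46–55) ends with a half cadence, the second (mm. 56–65) with a perfect authentic cadence — a large antecedent–consequent pair, i.e. a double period.
Phrase 3 begins with different material from phrase 1, making it contrasting.

contrasting double period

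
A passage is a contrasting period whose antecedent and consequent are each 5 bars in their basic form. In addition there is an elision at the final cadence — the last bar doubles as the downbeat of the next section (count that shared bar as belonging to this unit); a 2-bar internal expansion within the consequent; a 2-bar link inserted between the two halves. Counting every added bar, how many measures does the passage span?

14 measures

Basic contrasting period: 5 + 5 = 10 bars.
10 (basic form) + 2 (internal expansion) + 2 (link) = 14.
The elision shares a bar with the next section but does not change this unit's count.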